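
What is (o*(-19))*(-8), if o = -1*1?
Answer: -152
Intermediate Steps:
o = -1
(o*(-19))*(-8) = -1*(-19)*(-8) = 19*(-8) = -152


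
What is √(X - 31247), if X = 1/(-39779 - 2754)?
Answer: 2*I*√14131893913879/42533 ≈ 176.77*I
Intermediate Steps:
X = -1/42533 (X = 1/(-42533) = -1/42533 ≈ -2.3511e-5)
√(X - 31247) = √(-1/42533 - 31247) = √(-1329028652/42533) = 2*I*√14131893913879/42533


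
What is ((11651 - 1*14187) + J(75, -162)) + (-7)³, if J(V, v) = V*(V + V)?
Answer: 8371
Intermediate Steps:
J(V, v) = 2*V² (J(V, v) = V*(2*V) = 2*V²)
((11651 - 1*14187) + J(75, -162)) + (-7)³ = ((11651 - 1*14187) + 2*75²) + (-7)³ = ((11651 - 14187) + 2*5625) - 343 = (-2536 + 11250) - 343 = 8714 - 343 = 8371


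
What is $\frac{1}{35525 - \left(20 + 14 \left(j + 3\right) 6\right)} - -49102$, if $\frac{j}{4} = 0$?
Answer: $\frac{1730992807}{35253} \approx 49102.0$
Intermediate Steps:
$j = 0$ ($j = 4 \cdot 0 = 0$)
$\frac{1}{35525 - \left(20 + 14 \left(j + 3\right) 6\right)} - -49102 = \frac{1}{35525 - \left(20 + 14 \left(0 + 3\right) 6\right)} - -49102 = \frac{1}{35525 - \left(20 + 14 \cdot 3 \cdot 6\right)} + 49102 = \frac{1}{35525 - 272} + 49102 = \frac{1}{35253} + 49102 = \frac{1730992807}{35253}$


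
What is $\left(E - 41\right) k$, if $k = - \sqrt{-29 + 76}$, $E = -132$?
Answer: $173 \sqrt{47} \approx 1186.0$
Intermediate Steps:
$k = - \sqrt{47} \approx -6.8557$
$\left(E - 41\right) k = \left(-132 - 41\right) \left(- \sqrt{47}\right) = - 173 \left(- \sqrt{47}\right) = 173 \sqrt{47}$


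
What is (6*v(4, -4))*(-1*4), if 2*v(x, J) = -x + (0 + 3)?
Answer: 12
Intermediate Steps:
v(x, J) = 3/2 - x/2 (v(x, J) = (-x + (0 + 3))/2 = (-x + 3)/2 = (3 - x)/2 = 3/2 - x/2)
(6*v(4, -4))*(-1*4) = (6*(3/2 - ½*4))*(-1*4) = (6*(3/2 - 2))*(-4) = (6*(-½))*(-4) = -3*(-4) = 12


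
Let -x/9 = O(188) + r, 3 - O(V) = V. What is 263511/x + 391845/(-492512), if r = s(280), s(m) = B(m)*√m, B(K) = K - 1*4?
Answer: -2202421742671/2097614025632 - 16162008*√70/21295055 ≈ -7.3998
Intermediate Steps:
B(K) = -4 + K (B(K) = K - 4 = -4 + K)
O(V) = 3 - V
s(m) = √m*(-4 + m) (s(m) = (-4 + m)*√m = √m*(-4 + m))
r = 552*√70 (r = √280*(-4 + 280) = (2*√70)*276 = 552*√70 ≈ 4618.4)
x = 1665 - 4968*√70 (x = -9*((3 - 1*188) + 552*√70) = -9*((3 - 188) + 552*√70) = -9*(-185 + 552*√70) = 1665 - 4968*√70 ≈ -39900.)
263511/x + 391845/(-492512) = 263511/(1665 - 4968*√70) + 391845/(-492512) = 263511/(1665 - 4968*√70) + 391845*(-1/492512) = 263511/(1665 - 4968*√70) - 391845/492512 = -391845/492512 + 263511/(1665 - 4968*√70)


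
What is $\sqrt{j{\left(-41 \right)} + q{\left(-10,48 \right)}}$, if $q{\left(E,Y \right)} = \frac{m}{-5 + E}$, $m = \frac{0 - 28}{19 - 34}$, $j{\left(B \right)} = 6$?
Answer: $\frac{\sqrt{1322}}{15} \approx 2.424$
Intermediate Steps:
$m = \frac{28}{15}$ ($m = - \frac{28}{-15} = \left(-28\right) \left(- \frac{1}{15}\right) = \frac{28}{15} \approx 1.8667$)
$q{\left(E,Y \right)} = \frac{28}{15 \left(-5 + E\right)}$
$\sqrt{j{\left(-41 \right)} + q{\left(-10,48 \right)}} = \sqrt{6 + \frac{28}{15 \left(-5 - 10\right)}} = \sqrt{6 + \frac{28}{15 \left(-15\right)}} = \sqrt{6 + \frac{28}{15} \left(- \frac{1}{15}\right)} = \sqrt{6 - \frac{28}{225}} = \sqrt{\frac{1322}{225}} = \frac{\sqrt{1322}}{15}$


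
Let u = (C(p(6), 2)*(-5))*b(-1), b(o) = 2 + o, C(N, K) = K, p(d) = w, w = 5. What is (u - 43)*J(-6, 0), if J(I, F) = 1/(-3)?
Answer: 53/3 ≈ 17.667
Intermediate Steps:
p(d) = 5
J(I, F) = -⅓
u = -10 (u = (2*(-5))*(2 - 1) = -10*1 = -10)
(u - 43)*J(-6, 0) = (-10 - 43)*(-⅓) = -53*(-⅓) = 53/3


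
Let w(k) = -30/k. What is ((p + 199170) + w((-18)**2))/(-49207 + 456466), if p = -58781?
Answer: 7581001/21991986 ≈ 0.34472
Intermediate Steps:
((p + 199170) + w((-18)**2))/(-49207 + 456466) = ((-58781 + 199170) - 30/((-18)**2))/(-49207 + 456466) = (140389 - 30/324)/407259 = (140389 - 30*1/324)*(1/407259) = (140389 - 5/54)*(1/407259) = (7581001/54)*(1/407259) = 7581001/21991986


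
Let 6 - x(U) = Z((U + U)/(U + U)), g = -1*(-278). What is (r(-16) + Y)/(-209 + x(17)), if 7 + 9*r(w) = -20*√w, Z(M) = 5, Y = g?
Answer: -2495/1872 + 5*I/117 ≈ -1.3328 + 0.042735*I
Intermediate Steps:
g = 278
Y = 278
r(w) = -7/9 - 20*√w/9 (r(w) = -7/9 + (-20*√w)/9 = -7/9 - 20*√w/9)
x(U) = 1 (x(U) = 6 - 1*5 = 6 - 5 = 1)
(r(-16) + Y)/(-209 + x(17)) = ((-7/9 - 80*I/9) + 278)/(-209 + 1) = ((-7/9 - 80*I/9) + 278)/(-208) = ((-7/9 - 80*I/9) + 278)*(-1/208) = (2495/9 - 80*I/9)*(-1/208) = -2495/1872 + 5*I/117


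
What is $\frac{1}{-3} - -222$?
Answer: $\frac{665}{3} \approx 221.67$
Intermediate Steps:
$\frac{1}{-3} - -222 = - \frac{1}{3} + 222 = \frac{665}{3}$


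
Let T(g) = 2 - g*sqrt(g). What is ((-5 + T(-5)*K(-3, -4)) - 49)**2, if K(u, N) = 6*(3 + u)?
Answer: 2916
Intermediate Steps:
K(u, N) = 18 + 6*u
T(g) = 2 - g**(3/2)
((-5 + T(-5)*K(-3, -4)) - 49)**2 = ((-5 + (2 - (-5)**(3/2))*(18 + 6*(-3))) - 49)**2 = ((-5 + (2 - (-5)*I*sqrt(5))*(18 - 18)) - 49)**2 = ((-5 + (2 + 5*I*sqrt(5))*0) - 49)**2 = ((-5 + 0) - 49)**2 = (-5 - 49)**2 = (-54)**2 = 2916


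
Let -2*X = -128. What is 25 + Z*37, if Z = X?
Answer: 2393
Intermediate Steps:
X = 64 (X = -½*(-128) = 64)
Z = 64
25 + Z*37 = 25 + 64*37 = 25 + 2368 = 2393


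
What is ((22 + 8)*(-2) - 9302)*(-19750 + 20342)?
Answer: -5542304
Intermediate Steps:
((22 + 8)*(-2) - 9302)*(-19750 + 20342) = (30*(-2) - 9302)*592 = (-60 - 9302)*592 = -9362*592 = -5542304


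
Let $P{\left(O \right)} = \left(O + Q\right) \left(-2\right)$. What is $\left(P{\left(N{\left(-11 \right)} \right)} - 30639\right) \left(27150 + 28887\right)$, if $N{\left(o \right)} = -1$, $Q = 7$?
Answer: $-1717590087$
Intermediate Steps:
$P{\left(O \right)} = -14 - 2 O$ ($P{\left(O \right)} = \left(O + 7\right) \left(-2\right) = \left(7 + O\right) \left(-2\right) = -14 - 2 O$)
$\left(P{\left(N{\left(-11 \right)} \right)} - 30639\right) \left(27150 + 28887\right) = \left(\left(-14 - -2\right) - 30639\right) \left(27150 + 28887\right) = \left(\left(-14 + 2\right) - 30639\right) 56037 = \left(-12 - 30639\right) 56037 = \left(-30651\right) 56037 = -1717590087$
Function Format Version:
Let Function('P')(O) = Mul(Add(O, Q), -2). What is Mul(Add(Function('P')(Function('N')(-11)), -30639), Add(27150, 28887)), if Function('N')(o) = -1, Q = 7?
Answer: -1717590087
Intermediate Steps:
Function('P')(O) = Add(-14, Mul(-2, O)) (Function('P')(O) = Mul(Add(O, 7), -2) = Mul(Add(7, O), -2) = Add(-14, Mul(-2, O)))
Mul(Add(Function('P')(Function('N')(-11)), -30639), Add(27150, 28887)) = Mul(Add(Add(-14, Mul(-2, -1)), -30639), Add(27150, 28887)) = Mul(Add(Add(-14, 2), -30639), 56037) = Mul(Add(-12, -30639), 56037) = Mul(-30651, 56037) = -1717590087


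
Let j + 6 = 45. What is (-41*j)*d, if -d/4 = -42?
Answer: -268632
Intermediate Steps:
j = 39 (j = -6 + 45 = 39)
d = 168 (d = -4*(-42) = 168)
(-41*j)*d = -41*39*168 = -1599*168 = -268632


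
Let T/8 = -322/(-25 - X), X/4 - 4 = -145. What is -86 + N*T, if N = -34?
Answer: 5890/77 ≈ 76.494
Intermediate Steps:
X = -564 (X = 16 + 4*(-145) = 16 - 580 = -564)
T = -368/77 (T = 8*(-322/(-25 - 1*(-564))) = 8*(-322/(-25 + 564)) = 8*(-322/539) = 8*(-322*1/539) = 8*(-46/77) = -368/77 ≈ -4.7792)
-86 + N*T = -86 - 34*(-368/77) = -86 + 12512/77 = 5890/77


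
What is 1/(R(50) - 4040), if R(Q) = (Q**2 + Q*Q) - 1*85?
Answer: 1/875 ≈ 0.0011429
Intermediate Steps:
R(Q) = -85 + 2*Q**2 (R(Q) = (Q**2 + Q**2) - 85 = 2*Q**2 - 85 = -85 + 2*Q**2)
1/(R(50) - 4040) = 1/((-85 + 2*50**2) - 4040) = 1/((-85 + 2*2500) - 4040) = 1/((-85 + 5000) - 4040) = 1/(4915 - 4040) = 1/875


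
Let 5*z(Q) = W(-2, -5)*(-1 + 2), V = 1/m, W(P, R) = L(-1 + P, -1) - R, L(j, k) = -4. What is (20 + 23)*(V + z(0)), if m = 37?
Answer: 1806/185 ≈ 9.7622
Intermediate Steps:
W(P, R) = -4 - R
V = 1/37 ≈ 0.027027
z(Q) = ⅕ (z(Q) = ((-4 - 1*(-5))*(-1 + 2))/5 = ((-4 + 5)*1)/5 = (1*1)/5 = (⅕)*1 = ⅕)
(20 + 23)*(V + z(0)) = (20 + 23)*(1/37 + ⅕) = 43*(42/185) = 1806/185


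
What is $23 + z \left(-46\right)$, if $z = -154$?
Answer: $7107$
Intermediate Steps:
$23 + z \left(-46\right) = 23 - -7084 = 23 + 7084 = 7107$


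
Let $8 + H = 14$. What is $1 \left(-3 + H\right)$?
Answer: $3$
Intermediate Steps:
$H = 6$ ($H = -8 + 14 = 6$)
$1 \left(-3 + H\right) = 1 \left(-3 + 6\right) = 1 \cdot 3 = 3$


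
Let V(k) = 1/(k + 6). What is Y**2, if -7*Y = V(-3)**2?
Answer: 1/3969 ≈ 0.00025195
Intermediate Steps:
V(k) = 1/(6 + k)
Y = -1/63 (Y = -1/(7*(6 - 3)**2) = -(1/3)**2/7 = -1/7*1/9 = -1/63 ≈ -0.015873)
Y**2 = (-1/63)**2 = 1/3969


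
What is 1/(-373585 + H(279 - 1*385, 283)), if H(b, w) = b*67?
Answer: -1/380687 ≈ -2.6268e-6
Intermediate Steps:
H(b, w) = 67*b
1/(-373585 + H(279 - 1*385, 283)) = 1/(-373585 + 67*(279 - 1*385)) = 1/(-373585 + 67*(279 - 385)) = 1/(-373585 + 67*(-106)) = 1/(-373585 - 7102) = 1/(-380687) = -1/380687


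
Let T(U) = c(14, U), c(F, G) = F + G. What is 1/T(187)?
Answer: 1/201 ≈ 0.0049751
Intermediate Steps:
T(U) = 14 + U
1/T(187) = 1/(14 + 187) = 1/201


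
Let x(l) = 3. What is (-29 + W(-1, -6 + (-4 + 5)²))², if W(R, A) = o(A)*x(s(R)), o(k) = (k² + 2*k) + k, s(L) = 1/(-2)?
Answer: 1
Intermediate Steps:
s(L) = -½
o(k) = k² + 3*k
W(R, A) = 3*A*(3 + A) (W(R, A) = (A*(3 + A))*3 = 3*A*(3 + A))
(-29 + W(-1, -6 + (-4 + 5)²))² = (-29 + 3*(-6 + (-4 + 5)²)*(3 + (-6 + (-4 + 5)²)))² = (-29 + 3*(-6 + 1²)*(3 + (-6 + 1²)))² = (-29 + 3*(-6 + 1)*(3 + (-6 + 1)))² = (-29 + 3*(-5)*(3 - 5))² = (-29 + 3*(-5)*(-2))² = (-29 + 30)² = 1² = 1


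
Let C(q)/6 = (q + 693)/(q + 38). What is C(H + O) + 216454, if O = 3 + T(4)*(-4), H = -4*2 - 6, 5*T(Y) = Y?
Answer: 25778390/119 ≈ 2.1663e+5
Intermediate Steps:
T(Y) = Y/5
H = -14 (H = -8 - 6 = -14)
O = -1/5 (O = 3 + ((1/5)*4)*(-4) = 3 + (4/5)*(-4) = 3 - 16/5 = -1/5 ≈ -0.20000)
C(q) = 6*(693 + q)/(38 + q) (C(q) = 6*((q + 693)/(q + 38)) = 6*((693 + q)/(38 + q)) = 6*(693 + q)/(38 + q))
C(H + O) + 216454 = 6*(693 + (-14 - 1/5))/(38 + (-14 - 1/5)) + 216454 = 6*(693 - 71/5)/(38 - 71/5) + 216454 = 6*(3394/5)/(119/5) + 216454 = 6*(5/119)*(3394/5) + 216454 = 20364/119 + 216454 = 25778390/119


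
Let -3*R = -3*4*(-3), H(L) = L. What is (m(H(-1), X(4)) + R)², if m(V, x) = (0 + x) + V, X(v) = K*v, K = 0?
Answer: 169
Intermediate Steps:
X(v) = 0 (X(v) = 0*v = 0)
m(V, x) = V + x (m(V, x) = x + V = V + x)
R = -12 (R = -(-3*4)*(-3)/3 = -(-4)*(-3) = -⅓*36 = -12)
(m(H(-1), X(4)) + R)² = ((-1 + 0) - 12)² = (-1 - 12)² = (-13)² = 169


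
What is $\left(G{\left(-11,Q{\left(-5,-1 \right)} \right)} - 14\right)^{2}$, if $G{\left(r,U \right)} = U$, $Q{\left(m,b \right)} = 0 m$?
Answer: $196$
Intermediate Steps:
$Q{\left(m,b \right)} = 0$
$\left(G{\left(-11,Q{\left(-5,-1 \right)} \right)} - 14\right)^{2} = \left(0 - 14\right)^{2} = \left(-14\right)^{2} = 196$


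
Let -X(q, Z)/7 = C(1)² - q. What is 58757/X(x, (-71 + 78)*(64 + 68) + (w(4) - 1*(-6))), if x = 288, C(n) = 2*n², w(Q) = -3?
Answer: 58757/1988 ≈ 29.556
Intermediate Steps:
X(q, Z) = -28 + 7*q (X(q, Z) = -7*((2*1²)² - q) = -7*((2*1)² - q) = -7*(2² - q) = -7*(4 - q) = -28 + 7*q)
58757/X(x, (-71 + 78)*(64 + 68) + (w(4) - 1*(-6))) = 58757/(-28 + 7*288) = 58757/(-28 + 2016) = 58757/1988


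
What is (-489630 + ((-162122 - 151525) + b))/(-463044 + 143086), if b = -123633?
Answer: 463455/159979 ≈ 2.8970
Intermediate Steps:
(-489630 + ((-162122 - 151525) + b))/(-463044 + 143086) = (-489630 + ((-162122 - 151525) - 123633))/(-463044 + 143086) = (-489630 + (-313647 - 123633))/(-319958) = (-489630 - 437280)*(-1/319958) = -926910*(-1/319958) = 463455/159979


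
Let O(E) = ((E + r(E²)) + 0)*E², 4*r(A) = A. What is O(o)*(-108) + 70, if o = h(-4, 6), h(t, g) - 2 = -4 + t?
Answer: -11594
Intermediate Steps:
r(A) = A/4
h(t, g) = -2 + t (h(t, g) = 2 + (-4 + t) = -2 + t)
o = -6 (o = -2 - 4 = -6)
O(E) = E²*(E + E²/4) (O(E) = ((E + E²/4) + 0)*E² = (E + E²/4)*E² = E²*(E + E²/4))
O(o)*(-108) + 70 = ((¼)*(-6)³*(4 - 6))*(-108) + 70 = ((¼)*(-216)*(-2))*(-108) + 70 = 108*(-108) + 70 = -11664 + 70 = -11594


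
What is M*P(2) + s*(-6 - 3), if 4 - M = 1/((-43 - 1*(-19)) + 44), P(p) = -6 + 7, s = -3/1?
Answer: 619/20 ≈ 30.950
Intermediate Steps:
s = -3 (s = -3*1 = -3)
P(p) = 1
M = 79/20 (M = 4 - 1/((-43 - 1*(-19)) + 44) = 4 - 1/((-43 + 19) + 44) = 4 - 1/(-24 + 44) = 4 - 1/20 = 79/20 ≈ 3.9500)
M*P(2) + s*(-6 - 3) = (79/20)*1 - 3*(-6 - 3) = 79/20 - 3*(-9) = 79/20 + 27 = 619/20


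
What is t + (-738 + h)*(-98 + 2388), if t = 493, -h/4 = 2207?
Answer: -21905647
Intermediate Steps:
h = -8828 (h = -4*2207 = -8828)
t + (-738 + h)*(-98 + 2388) = 493 + (-738 - 8828)*(-98 + 2388) = 493 - 9566*2290 = 493 - 21906140 = -21905647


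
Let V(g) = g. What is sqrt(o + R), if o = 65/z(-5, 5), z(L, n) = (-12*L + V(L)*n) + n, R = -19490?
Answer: 3*I*sqrt(34646)/4 ≈ 139.6*I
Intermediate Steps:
z(L, n) = n - 12*L + L*n (z(L, n) = (-12*L + L*n) + n = n - 12*L + L*n)
o = 13/8 (o = 65/(5 - 12*(-5) - 5*5) = 65/(5 + 60 - 25) = 65/40 = 65*(1/40) = 13/8 ≈ 1.6250)
sqrt(o + R) = sqrt(13/8 - 19490) = sqrt(-155907/8) = 3*I*sqrt(34646)/4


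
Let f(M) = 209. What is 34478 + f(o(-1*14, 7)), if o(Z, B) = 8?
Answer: 34687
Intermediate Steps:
34478 + f(o(-1*14, 7)) = 34478 + 209 = 34687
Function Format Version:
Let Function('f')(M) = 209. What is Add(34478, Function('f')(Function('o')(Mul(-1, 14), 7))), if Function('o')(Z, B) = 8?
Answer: 34687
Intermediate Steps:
Add(34478, Function('f')(Function('o')(Mul(-1, 14), 7))) = Add(34478, 209) = 34687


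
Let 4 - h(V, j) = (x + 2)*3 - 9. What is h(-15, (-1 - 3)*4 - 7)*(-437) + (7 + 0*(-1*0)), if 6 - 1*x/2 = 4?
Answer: 2192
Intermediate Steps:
x = 4 (x = 12 - 2*4 = 12 - 8 = 4)
h(V, j) = -5 (h(V, j) = 4 - ((4 + 2)*3 - 9) = 4 - (6*3 - 9) = 4 - (18 - 9) = 4 - 1*9 = 4 - 9 = -5)
h(-15, (-1 - 3)*4 - 7)*(-437) + (7 + 0*(-1*0)) = -5*(-437) + (7 + 0*(-1*0)) = 2185 + (7 + 0*0) = 2185 + (7 + 0) = 2185 + 7 = 2192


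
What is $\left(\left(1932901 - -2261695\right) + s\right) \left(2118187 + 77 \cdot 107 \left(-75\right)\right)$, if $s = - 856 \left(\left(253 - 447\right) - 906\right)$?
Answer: $7705639683352$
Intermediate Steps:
$s = 941600$ ($s = - 856 \left(-194 - 906\right) = \left(-856\right) \left(-1100\right) = 941600$)
$\left(\left(1932901 - -2261695\right) + s\right) \left(2118187 + 77 \cdot 107 \left(-75\right)\right) = \left(\left(1932901 - -2261695\right) + 941600\right) \left(2118187 + 77 \cdot 107 \left(-75\right)\right) = \left(\left(1932901 + 2261695\right) + 941600\right) \left(2118187 + 8239 \left(-75\right)\right) = \left(4194596 + 941600\right) \left(2118187 - 617925\right) = 5136196 \cdot 1500262 = 7705639683352$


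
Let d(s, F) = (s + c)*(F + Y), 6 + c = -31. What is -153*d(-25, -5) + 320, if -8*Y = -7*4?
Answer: -13909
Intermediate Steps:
Y = 7/2 (Y = -(-7)*4/8 = -1/8*(-28) = 7/2 ≈ 3.5000)
c = -37 (c = -6 - 31 = -37)
d(s, F) = (-37 + s)*(7/2 + F) (d(s, F) = (s - 37)*(F + 7/2) = (-37 + s)*(7/2 + F))
-153*d(-25, -5) + 320 = -153*(-259/2 - 37*(-5) + (7/2)*(-25) - 5*(-25)) + 320 = -153*(-259/2 + 185 - 175/2 + 125) + 320 = -153*93 + 320 = -14229 + 320 = -13909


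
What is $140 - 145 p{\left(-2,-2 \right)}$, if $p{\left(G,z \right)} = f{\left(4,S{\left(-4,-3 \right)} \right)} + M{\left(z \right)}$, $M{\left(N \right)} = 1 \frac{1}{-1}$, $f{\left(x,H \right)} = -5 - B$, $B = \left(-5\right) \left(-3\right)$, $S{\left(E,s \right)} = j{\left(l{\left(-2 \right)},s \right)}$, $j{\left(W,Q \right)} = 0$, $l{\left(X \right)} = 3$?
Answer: $3185$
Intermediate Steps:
$S{\left(E,s \right)} = 0$
$B = 15$
$f{\left(x,H \right)} = -20$ ($f{\left(x,H \right)} = -5 - 15 = -20$)
$M{\left(N \right)} = -1$ ($M{\left(N \right)} = 1 \left(-1\right) = -1$)
$p{\left(G,z \right)} = -21$ ($p{\left(G,z \right)} = -20 - 1 = -21$)
$140 - 145 p{\left(-2,-2 \right)} = 140 - -3045 = 140 + 3045 = 3185$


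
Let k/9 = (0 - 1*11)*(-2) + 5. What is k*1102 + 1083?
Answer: 268869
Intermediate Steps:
k = 243 (k = 9*((0 - 1*11)*(-2) + 5) = 9*((0 - 11)*(-2) + 5) = 9*(-11*(-2) + 5) = 9*(22 + 5) = 9*27 = 243)
k*1102 + 1083 = 243*1102 + 1083 = 267786 + 1083 = 268869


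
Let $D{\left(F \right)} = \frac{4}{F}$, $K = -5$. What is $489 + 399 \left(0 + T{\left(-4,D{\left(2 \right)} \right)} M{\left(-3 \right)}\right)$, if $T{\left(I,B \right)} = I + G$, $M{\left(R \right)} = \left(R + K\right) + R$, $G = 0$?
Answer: $18045$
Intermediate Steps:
$M{\left(R \right)} = -5 + 2 R$ ($M{\left(R \right)} = \left(R - 5\right) + R = \left(-5 + R\right) + R = -5 + 2 R$)
$T{\left(I,B \right)} = I$ ($T{\left(I,B \right)} = I + 0 = I$)
$489 + 399 \left(0 + T{\left(-4,D{\left(2 \right)} \right)} M{\left(-3 \right)}\right) = 489 + 399 \left(0 - 4 \left(-5 + 2 \left(-3\right)\right)\right) = 489 + 399 \left(0 - 4 \left(-5 - 6\right)\right) = 489 + 399 \left(0 - -44\right) = 489 + 399 \left(0 + 44\right) = 489 + 399 \cdot 44 = 489 + 17556 = 18045$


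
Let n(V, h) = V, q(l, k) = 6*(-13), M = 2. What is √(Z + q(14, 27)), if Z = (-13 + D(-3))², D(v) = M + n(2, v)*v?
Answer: √211 ≈ 14.526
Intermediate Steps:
q(l, k) = -78
D(v) = 2 + 2*v
Z = 289 (Z = (-13 + (2 + 2*(-3)))² = (-13 + (2 - 6))² = (-13 - 4)² = (-17)² = 289)
√(Z + q(14, 27)) = √(289 - 78) = √211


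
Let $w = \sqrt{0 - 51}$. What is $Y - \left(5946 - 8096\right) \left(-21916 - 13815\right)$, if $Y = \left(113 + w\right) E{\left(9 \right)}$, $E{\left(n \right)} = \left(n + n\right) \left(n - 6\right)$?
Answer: $-76815548 + 54 i \sqrt{51} \approx -7.6815 \cdot 10^{7} + 385.64 i$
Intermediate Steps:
$E{\left(n \right)} = 2 n \left(-6 + n\right)$
$w = i \sqrt{51}$ ($w = \sqrt{-51} = i \sqrt{51} \approx 7.1414 i$)
$Y = 6102 + 54 i \sqrt{51}$ ($Y = \left(113 + i \sqrt{51}\right) 2 \cdot 9 \left(-6 + 9\right) = \left(113 + i \sqrt{51}\right) 2 \cdot 9 \cdot 3 = \left(113 + i \sqrt{51}\right) 54 = 6102 + 54 i \sqrt{51} \approx 6102.0 + 385.64 i$)
$Y - \left(5946 - 8096\right) \left(-21916 - 13815\right) = \left(6102 + 54 i \sqrt{51}\right) - \left(5946 - 8096\right) \left(-21916 - 13815\right) = \left(6102 + 54 i \sqrt{51}\right) - \left(-2150\right) \left(-35731\right) = \left(6102 + 54 i \sqrt{51}\right) - 76821650 = -76815548 + 54 i \sqrt{51}$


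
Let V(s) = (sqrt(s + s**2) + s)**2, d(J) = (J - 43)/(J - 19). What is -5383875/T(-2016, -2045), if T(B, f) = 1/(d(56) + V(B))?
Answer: -1618825500114375/37 + 260493408000*sqrt(28210) ≈ -3.2379e+6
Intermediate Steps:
d(J) = (-43 + J)/(-19 + J)
V(s) = (s + sqrt(s + s**2))**2
T(B, f) = 1/(13/37 + (B + sqrt(B*(1 + B)))**2) (T(B, f) = 1/((-43 + 56)/(-19 + 56) + (B + sqrt(B*(1 + B)))**2) = 1/(13/37 + (B + sqrt(B*(1 + B)))**2))
-5383875/T(-2016, -2045) = -(69990375/37 + 5383875*(-2016 + sqrt(-2016*(1 - 2016)))**2) = -(69990375/37 + 5383875*(-2016 + sqrt(-2016*(-2015)))**2) = -(69990375/37 + 5383875*(-2016 + sqrt(4062240))**2) = -(69990375/37 + 5383875*(-2016 + 12*sqrt(28210))**2) = -5383875*(13/37 + (-2016 + 12*sqrt(28210))**2) = -69990375/37 - 5383875*(-2016 + 12*sqrt(28210))**2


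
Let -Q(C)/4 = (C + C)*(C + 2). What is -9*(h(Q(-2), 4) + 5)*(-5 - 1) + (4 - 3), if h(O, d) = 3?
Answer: 433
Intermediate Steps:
Q(C) = -8*C*(2 + C) (Q(C) = -4*(C + C)*(C + 2) = -4*2*C*(2 + C) = -8*C*(2 + C))
-9*(h(Q(-2), 4) + 5)*(-5 - 1) + (4 - 3) = -9*(3 + 5)*(-5 - 1) + (4 - 3) = -72*(-6) + 1 = -9*(-48) + 1 = 432 + 1 = 433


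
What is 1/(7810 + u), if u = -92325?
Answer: -1/84515 ≈ -1.1832e-5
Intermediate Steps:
1/(7810 + u) = 1/(7810 - 92325) = 1/(-84515) = -1/84515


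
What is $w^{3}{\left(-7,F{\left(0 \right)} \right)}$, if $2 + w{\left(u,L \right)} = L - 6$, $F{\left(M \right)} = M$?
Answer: $-512$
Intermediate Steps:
$w{\left(u,L \right)} = -8 + L$ ($w{\left(u,L \right)} = -2 + \left(L - 6\right) = -2 + \left(-6 + L\right) = -8 + L$)
$w^{3}{\left(-7,F{\left(0 \right)} \right)} = \left(-8 + 0\right)^{3} = \left(-8\right)^{3} = -512$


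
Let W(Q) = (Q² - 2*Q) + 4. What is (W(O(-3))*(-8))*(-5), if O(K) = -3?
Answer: 760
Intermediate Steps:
W(Q) = 4 + Q² - 2*Q
(W(O(-3))*(-8))*(-5) = ((4 + (-3)² - 2*(-3))*(-8))*(-5) = ((4 + 9 + 6)*(-8))*(-5) = (19*(-8))*(-5) = -152*(-5) = 760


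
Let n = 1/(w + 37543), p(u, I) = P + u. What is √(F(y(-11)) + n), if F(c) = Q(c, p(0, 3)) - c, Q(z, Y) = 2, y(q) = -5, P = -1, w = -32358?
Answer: 2*√47048690/5185 ≈ 2.6458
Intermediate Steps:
p(u, I) = -1 + u
n = 1/5185 (n = 1/(-32358 + 37543) = 1/5185 ≈ 0.00019286)
F(c) = 2 - c
√(F(y(-11)) + n) = √((2 - 1*(-5)) + 1/5185) = √((2 + 5) + 1/5185) = √(7 + 1/5185) = √(36296/5185) = 2*√47048690/5185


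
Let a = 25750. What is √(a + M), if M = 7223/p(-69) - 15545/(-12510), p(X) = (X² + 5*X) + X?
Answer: √4178809518398634/402822 ≈ 160.48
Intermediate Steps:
p(X) = X² + 6*X
M = 3509641/1208466 (M = 7223/((-69*(6 - 69))) - 15545/(-12510) = 7223/((-69*(-63))) - 15545*(-1/12510) = 7223/4347 + 3109/2502 = 3509641/1208466 ≈ 2.9042)
√(a + M) = √(25750 + 3509641/1208466) = √(31121509141/1208466) = √4178809518398634/402822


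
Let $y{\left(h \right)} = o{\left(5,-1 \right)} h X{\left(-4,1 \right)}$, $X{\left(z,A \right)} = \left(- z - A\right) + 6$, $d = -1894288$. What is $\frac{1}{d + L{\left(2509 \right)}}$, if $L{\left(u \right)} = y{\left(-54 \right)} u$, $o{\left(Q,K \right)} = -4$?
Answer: $\frac{1}{2983208} \approx 3.3521 \cdot 10^{-7}$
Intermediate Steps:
$X{\left(z,A \right)} = 6 - A - z$ ($X{\left(z,A \right)} = \left(- A - z\right) + 6 = 6 - A - z$)
$y{\left(h \right)} = - 36 h$ ($y{\left(h \right)} = - 4 h \left(6 - 1 - -4\right) = - 4 h \left(6 - 1 + 4\right) = - 4 h 9 = - 36 h$)
$L{\left(u \right)} = 1944 u$ ($L{\left(u \right)} = \left(-36\right) \left(-54\right) u = 1944 u$)
$\frac{1}{d + L{\left(2509 \right)}} = \frac{1}{-1894288 + 1944 \cdot 2509} = \frac{1}{-1894288 + 4877496} = \frac{1}{2983208}$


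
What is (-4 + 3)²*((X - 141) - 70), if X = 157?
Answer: -54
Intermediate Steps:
(-4 + 3)²*((X - 141) - 70) = (-4 + 3)²*((157 - 141) - 70) = (-1)²*(16 - 70) = 1*(-54) = -54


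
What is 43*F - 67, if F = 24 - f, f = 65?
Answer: -1830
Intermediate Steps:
F = -41 (F = 24 - 1*65 = 24 - 65 = -41)
43*F - 67 = 43*(-41) - 67 = -1763 - 67 = -1830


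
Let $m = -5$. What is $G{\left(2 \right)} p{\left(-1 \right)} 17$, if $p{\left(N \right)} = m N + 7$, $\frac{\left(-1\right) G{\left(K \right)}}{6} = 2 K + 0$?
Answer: $-4896$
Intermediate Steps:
$G{\left(K \right)} = - 12 K$ ($G{\left(K \right)} = - 6 \left(2 K + 0\right) = - 6 \cdot 2 K = - 12 K$)
$p{\left(N \right)} = 7 - 5 N$ ($p{\left(N \right)} = - 5 N + 7 = 7 - 5 N$)
$G{\left(2 \right)} p{\left(-1 \right)} 17 = \left(-12\right) 2 \left(7 - -5\right) 17 = - 24 \left(7 + 5\right) 17 = \left(-24\right) 12 \cdot 17 = \left(-288\right) 17 = -4896$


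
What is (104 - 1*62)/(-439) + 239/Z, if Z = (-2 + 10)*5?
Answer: 103241/17560 ≈ 5.8793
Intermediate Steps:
Z = 40 (Z = 8*5 = 40)
(104 - 1*62)/(-439) + 239/Z = (104 - 1*62)/(-439) + 239/40 = (104 - 62)*(-1/439) + 239*(1/40) = 42*(-1/439) + 239/40 = -42/439 + 239/40 = 103241/17560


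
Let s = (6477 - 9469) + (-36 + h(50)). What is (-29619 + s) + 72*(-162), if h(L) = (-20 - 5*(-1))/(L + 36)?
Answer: -3810761/86 ≈ -44311.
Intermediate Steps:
h(L) = -15/(36 + L) (h(L) = (-20 + 5)/(36 + L) = -15/(36 + L))
s = -260423/86 (s = (6477 - 9469) + (-36 - 15/(36 + 50)) = -2992 + (-36 - 15/86) = -2992 - 3111/86 = -260423/86 ≈ -3028.2)
(-29619 + s) + 72*(-162) = (-29619 - 260423/86) + 72*(-162) = -2807657/86 - 11664 = -3810761/86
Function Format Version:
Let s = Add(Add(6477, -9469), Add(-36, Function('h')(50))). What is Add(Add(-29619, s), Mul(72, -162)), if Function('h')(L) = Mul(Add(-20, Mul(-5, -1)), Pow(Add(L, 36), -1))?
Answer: Rational(-3810761, 86) ≈ -44311.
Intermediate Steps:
Function('h')(L) = Mul(-15, Pow(Add(36, L), -1)) (Function('h')(L) = Mul(Add(-20, 5), Pow(Add(36, L), -1)) = Mul(-15, Pow(Add(36, L), -1)))
s = Rational(-260423, 86) (s = Add(Add(6477, -9469), Add(-36, Mul(-15, Pow(Add(36, 50), -1)))) = Add(-2992, Add(-36, Mul(-15, Pow(86, -1)))) = Add(-2992, Add(-36, Mul(-15, Rational(1, 86)))) = Add(-2992, Add(-36, Rational(-15, 86))) = Add(-2992, Rational(-3111, 86)) = Rational(-260423, 86) ≈ -3028.2)
Add(Add(-29619, s), Mul(72, -162)) = Add(Add(-29619, Rational(-260423, 86)), Mul(72, -162)) = Add(Rational(-2807657, 86), -11664) = Rational(-3810761, 86)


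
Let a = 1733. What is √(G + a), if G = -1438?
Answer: √295 ≈ 17.176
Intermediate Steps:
√(G + a) = √(-1438 + 1733) = √295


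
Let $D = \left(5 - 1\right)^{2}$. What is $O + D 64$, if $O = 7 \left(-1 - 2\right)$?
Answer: $1003$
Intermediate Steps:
$D = 16$ ($D = 4^{2} = 16$)
$O = -21$ ($O = 7 \left(-3\right) = -21$)
$O + D 64 = -21 + 16 \cdot 64 = -21 + 1024 = 1003$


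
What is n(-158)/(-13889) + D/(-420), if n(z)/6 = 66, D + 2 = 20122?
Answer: -13980650/291669 ≈ -47.933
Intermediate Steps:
D = 20120 (D = -2 + 20122 = 20120)
n(z) = 396 (n(z) = 6*66 = 396)
n(-158)/(-13889) + D/(-420) = 396/(-13889) + 20120/(-420) = 396*(-1/13889) + 20120*(-1/420) = -396/13889 - 1006/21 = -13980650/291669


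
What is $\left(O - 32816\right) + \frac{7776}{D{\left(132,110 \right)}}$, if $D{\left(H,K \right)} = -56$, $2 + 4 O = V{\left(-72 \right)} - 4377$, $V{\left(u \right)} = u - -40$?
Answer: $- \frac{953613}{28} \approx -34058.0$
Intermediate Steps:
$V{\left(u \right)} = 40 + u$ ($V{\left(u \right)} = u + 40 = 40 + u$)
$O = - \frac{4411}{4}$ ($O = - \frac{1}{2} + \frac{\left(40 - 72\right) - 4377}{4} = - \frac{1}{2} + \frac{-32 - 4377}{4} = - \frac{1}{2} + \frac{1}{4} \left(-4409\right) = - \frac{1}{2} - \frac{4409}{4} = - \frac{4411}{4} \approx -1102.8$)
$\left(O - 32816\right) + \frac{7776}{D{\left(132,110 \right)}} = \left(- \frac{4411}{4} - 32816\right) + \frac{7776}{-56} = - \frac{135675}{4} + 7776 \left(- \frac{1}{56}\right) = - \frac{135675}{4} - \frac{972}{7} = - \frac{953613}{28}$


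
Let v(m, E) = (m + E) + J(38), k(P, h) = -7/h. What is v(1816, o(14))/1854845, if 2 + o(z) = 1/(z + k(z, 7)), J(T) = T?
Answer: 24077/24112985 ≈ 0.00099851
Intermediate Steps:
o(z) = -2 + 1/(-1 + z) (o(z) = -2 + 1/(z - 7/7) = -2 + 1/(z - 7*1/7) = -2 + 1/(z - 1) = -2 + 1/(-1 + z))
v(m, E) = 38 + E + m (v(m, E) = (m + E) + 38 = (E + m) + 38 = 38 + E + m)
v(1816, o(14))/1854845 = (38 + (3 - 2*14)/(-1 + 14) + 1816)/1854845 = (38 + (3 - 28)/13 + 1816)*(1/1854845) = (38 + (1/13)*(-25) + 1816)*(1/1854845) = (38 - 25/13 + 1816)*(1/1854845) = (24077/13)*(1/1854845) = 24077/24112985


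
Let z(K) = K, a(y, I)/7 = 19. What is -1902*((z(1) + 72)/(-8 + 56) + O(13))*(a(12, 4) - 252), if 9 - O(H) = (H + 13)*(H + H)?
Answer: -1204985789/8 ≈ -1.5062e+8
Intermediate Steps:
O(H) = 9 - 2*H*(13 + H) (O(H) = 9 - (H + 13)*(H + H) = 9 - (13 + H)*2*H = 9 - 2*H*(13 + H))
a(y, I) = 133 (a(y, I) = 7*19 = 133)
-1902*((z(1) + 72)/(-8 + 56) + O(13))*(a(12, 4) - 252) = -1902*((1 + 72)/(-8 + 56) + (9 - 26*13 - 2*13²))*(133 - 252) = -1902*(73/48 + (9 - 338 - 2*169))*(-119) = -1902*(73*(1/48) + (9 - 338 - 338))*(-119) = -1902*(73/48 - 667)*(-119) = -(-10125931)*(-119)/8 = -1902*3801217/48 = -1204985789/8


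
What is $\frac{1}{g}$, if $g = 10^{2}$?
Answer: $\frac{1}{100} \approx 0.01$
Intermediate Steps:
$g = 100$
$\frac{1}{g} = \frac{1}{100}$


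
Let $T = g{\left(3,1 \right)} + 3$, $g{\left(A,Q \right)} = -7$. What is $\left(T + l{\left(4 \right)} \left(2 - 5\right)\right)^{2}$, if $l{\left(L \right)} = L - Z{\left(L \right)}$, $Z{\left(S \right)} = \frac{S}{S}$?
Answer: $169$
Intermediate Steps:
$Z{\left(S \right)} = 1$
$l{\left(L \right)} = -1 + L$ ($l{\left(L \right)} = L - 1 = -1 + L$)
$T = -4$ ($T = -7 + 3 = -4$)
$\left(T + l{\left(4 \right)} \left(2 - 5\right)\right)^{2} = \left(-4 + \left(-1 + 4\right) \left(2 - 5\right)\right)^{2} = \left(-4 + 3 \left(-3\right)\right)^{2} = \left(-4 - 9\right)^{2} = \left(-13\right)^{2} = 169$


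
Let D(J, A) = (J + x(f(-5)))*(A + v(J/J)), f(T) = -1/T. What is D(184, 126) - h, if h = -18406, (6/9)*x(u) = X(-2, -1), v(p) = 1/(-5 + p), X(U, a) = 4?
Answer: 84597/2 ≈ 42299.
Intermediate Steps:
x(u) = 6 (x(u) = (3/2)*4 = 6)
D(J, A) = (6 + J)*(-¼ + A) (D(J, A) = (J + 6)*(A + 1/(-5 + J/J)) = (6 + J)*(A + 1/(-5 + 1)) = (6 + J)*(A + 1/(-4)) = (6 + J)*(A - ¼) = (6 + J)*(-¼ + A))
D(184, 126) - h = (-3/2 + 6*126 - ¼*184 + 126*184) - 1*(-18406) = (-3/2 + 756 - 46 + 23184) + 18406 = 47785/2 + 18406 = 84597/2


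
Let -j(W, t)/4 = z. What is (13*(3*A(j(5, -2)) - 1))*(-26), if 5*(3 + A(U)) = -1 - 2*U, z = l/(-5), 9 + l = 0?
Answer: 16562/25 ≈ 662.48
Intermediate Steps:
l = -9 (l = -9 + 0 = -9)
z = 9/5 (z = -9/(-5) = -9*(-⅕) = 9/5 ≈ 1.8000)
j(W, t) = -36/5 (j(W, t) = -4*9/5 = -36/5)
A(U) = -16/5 - 2*U/5 (A(U) = -3 + (-1 - 2*U)/5 = -3 + (-⅕ - 2*U/5) = -16/5 - 2*U/5)
(13*(3*A(j(5, -2)) - 1))*(-26) = (13*(3*(-16/5 - ⅖*(-36/5)) - 1))*(-26) = (13*(3*(-16/5 + 72/25) - 1))*(-26) = (13*(3*(-8/25) - 1))*(-26) = (13*(-24/25 - 1))*(-26) = (13*(-49/25))*(-26) = -637/25*(-26) = 16562/25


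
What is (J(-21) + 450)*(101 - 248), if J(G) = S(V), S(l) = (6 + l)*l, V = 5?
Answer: -74235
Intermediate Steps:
S(l) = l*(6 + l)
J(G) = 55 (J(G) = 5*(6 + 5) = 5*11 = 55)
(J(-21) + 450)*(101 - 248) = (55 + 450)*(101 - 248) = 505*(-147) = -74235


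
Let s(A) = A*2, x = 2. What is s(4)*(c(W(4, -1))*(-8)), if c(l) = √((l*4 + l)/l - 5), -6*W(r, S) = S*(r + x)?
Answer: 0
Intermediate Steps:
W(r, S) = -S*(2 + r)/6 (W(r, S) = -S*(r + 2)/6 = -S*(2 + r)/6)
s(A) = 2*A
c(l) = 0 (c(l) = √((4*l + l)/l - 5) = √((5*l)/l - 5) = √(5 - 5) = √0 = 0)
s(4)*(c(W(4, -1))*(-8)) = (2*4)*(0*(-8)) = 8*0 = 0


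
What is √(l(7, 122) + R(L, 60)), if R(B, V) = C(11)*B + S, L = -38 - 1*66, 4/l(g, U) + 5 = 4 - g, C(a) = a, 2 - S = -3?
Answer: I*√4558/2 ≈ 33.756*I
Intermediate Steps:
S = 5 (S = 2 - 1*(-3) = 2 + 3 = 5)
l(g, U) = 4/(-1 - g) (l(g, U) = 4/(-5 + (4 - g)) = 4/(-1 - g))
L = -104 (L = -38 - 66 = -104)
R(B, V) = 5 + 11*B (R(B, V) = 11*B + 5 = 5 + 11*B)
√(l(7, 122) + R(L, 60)) = √(-4/(1 + 7) + (5 + 11*(-104))) = √(-4/8 + (5 - 1144)) = √(-4*⅛ - 1139) = √(-½ - 1139) = √(-2279/2) = I*√4558/2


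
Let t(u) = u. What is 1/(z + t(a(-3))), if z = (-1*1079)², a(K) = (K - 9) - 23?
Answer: 1/1164206 ≈ 8.5895e-7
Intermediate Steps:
a(K) = -32 + K (a(K) = (-9 + K) - 23 = -32 + K)
z = 1164241 (z = (-1079)² = 1164241)
1/(z + t(a(-3))) = 1/(1164241 + (-32 - 3)) = 1/(1164241 - 35) = 1/1164206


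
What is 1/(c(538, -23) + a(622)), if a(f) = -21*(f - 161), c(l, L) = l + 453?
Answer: -1/8690 ≈ -0.00011507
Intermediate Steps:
c(l, L) = 453 + l
a(f) = 3381 - 21*f (a(f) = -21*(-161 + f) = 3381 - 21*f)
1/(c(538, -23) + a(622)) = 1/((453 + 538) + (3381 - 21*622)) = 1/(991 + (3381 - 13062)) = 1/(991 - 9681) = 1/(-8690) = -1/8690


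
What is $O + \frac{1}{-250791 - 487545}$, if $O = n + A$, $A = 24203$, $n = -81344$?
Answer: $- \frac{42189257377}{738336} \approx -57141.0$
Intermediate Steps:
$O = -57141$ ($O = -81344 + 24203 = -57141$)
$O + \frac{1}{-250791 - 487545} = -57141 + \frac{1}{-250791 - 487545} = -57141 + \frac{1}{-738336} = -57141 - \frac{1}{738336} = - \frac{42189257377}{738336}$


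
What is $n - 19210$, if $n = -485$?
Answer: $-19695$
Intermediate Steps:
$n - 19210 = -485 - 19210 = -19695$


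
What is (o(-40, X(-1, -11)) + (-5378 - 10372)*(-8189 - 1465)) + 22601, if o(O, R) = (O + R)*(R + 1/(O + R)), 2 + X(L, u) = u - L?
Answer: 152073726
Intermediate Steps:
X(L, u) = -2 + u - L (X(L, u) = -2 + (u - L) = -2 + u - L)
(o(-40, X(-1, -11)) + (-5378 - 10372)*(-8189 - 1465)) + 22601 = ((1 + (-2 - 11 - 1*(-1))**2 - 40*(-2 - 11 - 1*(-1))) + (-5378 - 10372)*(-8189 - 1465)) + 22601 = ((1 + (-2 - 11 + 1)**2 - 40*(-2 - 11 + 1)) - 15750*(-9654)) + 22601 = ((1 + (-12)**2 - 40*(-12)) + 152050500) + 22601 = ((1 + 144 + 480) + 152050500) + 22601 = (625 + 152050500) + 22601 = 152051125 + 22601 = 152073726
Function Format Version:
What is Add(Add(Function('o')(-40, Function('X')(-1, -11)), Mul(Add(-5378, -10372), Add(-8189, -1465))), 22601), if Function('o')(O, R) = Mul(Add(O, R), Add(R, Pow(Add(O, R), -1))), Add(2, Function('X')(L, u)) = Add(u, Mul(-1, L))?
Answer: 152073726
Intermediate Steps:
Function('X')(L, u) = Add(-2, u, Mul(-1, L)) (Function('X')(L, u) = Add(-2, Add(u, Mul(-1, L))) = Add(-2, u, Mul(-1, L)))
Add(Add(Function('o')(-40, Function('X')(-1, -11)), Mul(Add(-5378, -10372), Add(-8189, -1465))), 22601) = Add(Add(Add(1, Pow(Add(-2, -11, Mul(-1, -1)), 2), Mul(-40, Add(-2, -11, Mul(-1, -1)))), Mul(Add(-5378, -10372), Add(-8189, -1465))), 22601) = Add(Add(Add(1, Pow(Add(-2, -11, 1), 2), Mul(-40, Add(-2, -11, 1))), Mul(-15750, -9654)), 22601) = Add(Add(Add(1, Pow(-12, 2), Mul(-40, -12)), 152050500), 22601) = Add(Add(Add(1, 144, 480), 152050500), 22601) = Add(Add(625, 152050500), 22601) = Add(152051125, 22601) = 152073726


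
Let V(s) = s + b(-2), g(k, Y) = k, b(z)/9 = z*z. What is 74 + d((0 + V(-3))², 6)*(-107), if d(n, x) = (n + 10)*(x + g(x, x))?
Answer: -1411042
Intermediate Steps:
b(z) = 9*z² (b(z) = 9*(z*z) = 9*z²)
V(s) = 36 + s (V(s) = s + 9*(-2)² = s + 9*4 = s + 36 = 36 + s)
d(n, x) = 2*x*(10 + n) (d(n, x) = (n + 10)*(x + x) = (10 + n)*(2*x) = 2*x*(10 + n))
74 + d((0 + V(-3))², 6)*(-107) = 74 + (2*6*(10 + (0 + (36 - 3))²))*(-107) = 74 + (2*6*(10 + (0 + 33)²))*(-107) = 74 + (2*6*(10 + 33²))*(-107) = 74 + (2*6*(10 + 1089))*(-107) = 74 + (2*6*1099)*(-107) = 74 + 13188*(-107) = 74 - 1411116 = -1411042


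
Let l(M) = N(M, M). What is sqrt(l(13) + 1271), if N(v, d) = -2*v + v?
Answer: sqrt(1258) ≈ 35.468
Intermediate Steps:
N(v, d) = -v
l(M) = -M
sqrt(l(13) + 1271) = sqrt(-1*13 + 1271) = sqrt(-13 + 1271) = sqrt(1258)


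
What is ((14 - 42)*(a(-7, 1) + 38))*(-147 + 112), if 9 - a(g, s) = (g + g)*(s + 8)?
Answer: 169540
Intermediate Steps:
a(g, s) = 9 - 2*g*(8 + s) (a(g, s) = 9 - (g + g)*(s + 8) = 9 - 2*g*(8 + s))
((14 - 42)*(a(-7, 1) + 38))*(-147 + 112) = ((14 - 42)*((9 - 16*(-7) - 2*(-7)*1) + 38))*(-147 + 112) = -28*((9 + 112 + 14) + 38)*(-35) = -28*(135 + 38)*(-35) = -28*173*(-35) = -4844*(-35) = 169540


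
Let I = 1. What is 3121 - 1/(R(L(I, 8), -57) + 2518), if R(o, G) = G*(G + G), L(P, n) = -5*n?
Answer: 28138935/9016 ≈ 3121.0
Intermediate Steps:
R(o, G) = 2*G² (R(o, G) = G*(2*G) = 2*G²)
3121 - 1/(R(L(I, 8), -57) + 2518) = 3121 - 1/(2*(-57)² + 2518) = 3121 - 1/(2*3249 + 2518) = 3121 - 1/(6498 + 2518) = 3121 - 1/9016 = 28138935/9016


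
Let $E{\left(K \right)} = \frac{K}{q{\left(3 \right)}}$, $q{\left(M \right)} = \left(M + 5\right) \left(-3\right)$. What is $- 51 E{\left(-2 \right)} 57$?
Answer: $- \frac{969}{4} \approx -242.25$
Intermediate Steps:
$q{\left(M \right)} = -15 - 3 M$ ($q{\left(M \right)} = \left(5 + M\right) \left(-3\right) = -15 - 3 M$)
$E{\left(K \right)} = - \frac{K}{24}$ ($E{\left(K \right)} = \frac{K}{-15 - 9} = \frac{K}{-24} = K \left(- \frac{1}{24}\right) = - \frac{K}{24}$)
$- 51 E{\left(-2 \right)} 57 = - 51 \left(\left(- \frac{1}{24}\right) \left(-2\right)\right) 57 = \left(-51\right) \frac{1}{12} \cdot 57 = \left(- \frac{17}{4}\right) 57 = - \frac{969}{4}$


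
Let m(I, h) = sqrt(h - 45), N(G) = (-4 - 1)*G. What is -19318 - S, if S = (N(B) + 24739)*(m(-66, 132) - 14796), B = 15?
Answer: 364909226 - 24664*sqrt(87) ≈ 3.6468e+8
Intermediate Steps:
N(G) = -5*G
m(I, h) = sqrt(-45 + h)
S = -364928544 + 24664*sqrt(87) (S = (-5*15 + 24739)*(sqrt(-45 + 132) - 14796) = (-75 + 24739)*(sqrt(87) - 14796) = 24664*(-14796 + sqrt(87)) = -364928544 + 24664*sqrt(87) ≈ -3.6470e+8)
-19318 - S = -19318 - (-364928544 + 24664*sqrt(87)) = -19318 + (364928544 - 24664*sqrt(87)) = 364909226 - 24664*sqrt(87)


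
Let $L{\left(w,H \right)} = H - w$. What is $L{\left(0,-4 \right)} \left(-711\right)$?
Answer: $2844$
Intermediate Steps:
$L{\left(0,-4 \right)} \left(-711\right) = \left(-4 - 0\right) \left(-711\right) = \left(-4 + 0\right) \left(-711\right) = \left(-4\right) \left(-711\right) = 2844$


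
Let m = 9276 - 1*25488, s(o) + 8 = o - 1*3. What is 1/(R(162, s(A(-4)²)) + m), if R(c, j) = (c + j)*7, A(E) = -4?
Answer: -1/15043 ≈ -6.6476e-5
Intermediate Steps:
s(o) = -11 + o (s(o) = -8 + (o - 1*3) = -8 + (o - 3) = -8 + (-3 + o) = -11 + o)
R(c, j) = 7*c + 7*j
m = -16212 (m = 9276 - 25488 = -16212)
1/(R(162, s(A(-4)²)) + m) = 1/((7*162 + 7*(-11 + (-4)²)) - 16212) = 1/((1134 + 7*(-11 + 16)) - 16212) = 1/((1134 + 7*5) - 16212) = 1/((1134 + 35) - 16212) = 1/(1169 - 16212) = 1/(-15043) = -1/15043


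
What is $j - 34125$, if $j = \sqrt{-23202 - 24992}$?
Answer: $-34125 + i \sqrt{48194} \approx -34125.0 + 219.53 i$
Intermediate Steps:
$j = i \sqrt{48194}$ ($j = \sqrt{-48194} = i \sqrt{48194} \approx 219.53 i$)
$j - 34125 = i \sqrt{48194} - 34125 = -34125 + i \sqrt{48194}$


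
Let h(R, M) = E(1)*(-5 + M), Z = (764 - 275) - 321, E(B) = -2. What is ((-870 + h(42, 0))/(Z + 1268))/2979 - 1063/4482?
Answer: -126422297/532591578 ≈ -0.23737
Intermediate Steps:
Z = 168 (Z = 489 - 321 = 168)
h(R, M) = 10 - 2*M (h(R, M) = -2*(-5 + M) = 10 - 2*M)
((-870 + h(42, 0))/(Z + 1268))/2979 - 1063/4482 = ((-870 + (10 - 2*0))/(168 + 1268))/2979 - 1063/4482 = ((-870 + (10 + 0))/1436)*(1/2979) - 1063*1/4482 = ((-870 + 10)*(1/1436))*(1/2979) - 1063/4482 = -860*1/1436*(1/2979) - 1063/4482 = -215/359*1/2979 - 1063/4482 = -215/1069461 - 1063/4482 = -126422297/532591578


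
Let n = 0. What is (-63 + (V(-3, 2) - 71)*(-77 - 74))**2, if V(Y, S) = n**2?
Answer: 113592964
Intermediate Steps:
V(Y, S) = 0 (V(Y, S) = 0**2 = 0)
(-63 + (V(-3, 2) - 71)*(-77 - 74))**2 = (-63 + (0 - 71)*(-77 - 74))**2 = (-63 - 71*(-151))**2 = (-63 + 10721)**2 = 10658**2 = 113592964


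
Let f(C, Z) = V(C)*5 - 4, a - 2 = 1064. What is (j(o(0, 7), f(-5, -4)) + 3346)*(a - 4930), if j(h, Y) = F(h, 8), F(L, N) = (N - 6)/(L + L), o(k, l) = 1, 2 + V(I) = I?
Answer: -12932808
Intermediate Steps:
V(I) = -2 + I
a = 1066 (a = 2 + 1064 = 1066)
f(C, Z) = -14 + 5*C (f(C, Z) = (-2 + C)*5 - 4 = (-10 + 5*C) - 4 = -14 + 5*C)
F(L, N) = (-6 + N)/(2*L) (F(L, N) = (-6 + N)/((2*L)) = (-6 + N)*(1/(2*L)) = (-6 + N)/(2*L))
j(h, Y) = 1/h (j(h, Y) = (-6 + 8)/(2*h) = (½)*2/h = 1/h)
(j(o(0, 7), f(-5, -4)) + 3346)*(a - 4930) = (1/1 + 3346)*(1066 - 4930) = (1 + 3346)*(-3864) = 3347*(-3864) = -12932808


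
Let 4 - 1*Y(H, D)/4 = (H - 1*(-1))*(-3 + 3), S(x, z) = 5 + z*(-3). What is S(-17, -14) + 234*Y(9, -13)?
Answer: 3791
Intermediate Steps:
S(x, z) = 5 - 3*z
Y(H, D) = 16 (Y(H, D) = 16 - 4*(H - 1*(-1))*(-3 + 3) = 16 - 4*(H + 1)*0 = 16 - 4*(1 + H)*0 = 16 - 4*0 = 16 + 0 = 16)
S(-17, -14) + 234*Y(9, -13) = (5 - 3*(-14)) + 234*16 = (5 + 42) + 3744 = 47 + 3744 = 3791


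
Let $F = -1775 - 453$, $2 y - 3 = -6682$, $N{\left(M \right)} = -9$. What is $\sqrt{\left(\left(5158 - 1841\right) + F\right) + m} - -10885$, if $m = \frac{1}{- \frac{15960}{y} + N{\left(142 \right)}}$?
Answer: $10885 + \frac{2 \sqrt{216318846030}}{28191} \approx 10918.0$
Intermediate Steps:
$y = - \frac{6679}{2}$ ($y = \frac{3}{2} + \frac{1}{2} \left(-6682\right) = \frac{3}{2} - 3341 = - \frac{6679}{2} \approx -3339.5$)
$F = -2228$
$m = - \frac{6679}{28191}$ ($m = \frac{1}{- \frac{15960}{- \frac{6679}{2}} - 9} = \frac{1}{\left(-15960\right) \left(- \frac{2}{6679}\right) - 9} = \frac{1}{\frac{31920}{6679} - 9} = \frac{1}{- \frac{28191}{6679}} = - \frac{6679}{28191} \approx -0.23692$)
$\sqrt{\left(\left(5158 - 1841\right) + F\right) + m} - -10885 = \sqrt{\left(\left(5158 - 1841\right) - 2228\right) - \frac{6679}{28191}} - -10885 = \sqrt{\left(3317 - 2228\right) - \frac{6679}{28191}} + 10885 = \sqrt{1089 - \frac{6679}{28191}} + 10885 = \sqrt{\frac{30693320}{28191}} + 10885 = \frac{2 \sqrt{216318846030}}{28191} + 10885 = 10885 + \frac{2 \sqrt{216318846030}}{28191}$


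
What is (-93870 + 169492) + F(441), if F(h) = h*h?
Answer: 270103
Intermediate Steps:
F(h) = h²
(-93870 + 169492) + F(441) = (-93870 + 169492) + 441² = 75622 + 194481 = 270103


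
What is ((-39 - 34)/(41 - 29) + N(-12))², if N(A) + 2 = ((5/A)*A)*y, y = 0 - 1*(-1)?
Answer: 1369/144 ≈ 9.5069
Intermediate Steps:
y = 1 (y = 0 + 1 = 1)
N(A) = 3 (N(A) = -2 + ((5/A)*A)*1 = -2 + 5*1 = -2 + 5 = 3)
((-39 - 34)/(41 - 29) + N(-12))² = ((-39 - 34)/(41 - 29) + 3)² = (-73/12 + 3)² = (-37/12)² = 1369/144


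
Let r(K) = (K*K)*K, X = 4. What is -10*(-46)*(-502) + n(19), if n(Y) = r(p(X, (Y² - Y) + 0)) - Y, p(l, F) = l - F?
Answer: -38845411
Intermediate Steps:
r(K) = K³ (r(K) = K²*K = K³)
n(Y) = (4 + Y - Y²)³ - Y (n(Y) = (4 - ((Y² - Y) + 0))³ - Y = (4 - (Y² - Y))³ - Y = (4 + (Y - Y²))³ - Y = (4 + Y - Y²)³ - Y)
-10*(-46)*(-502) + n(19) = -10*(-46)*(-502) + (-1*19 - (-4 + 19*(-1 + 19))³) = 460*(-502) + (-19 - (-4 + 19*18)³) = -230920 + (-19 - (-4 + 342)³) = -230920 + (-19 - 1*338³) = -230920 + (-19 - 1*38614472) = -230920 + (-19 - 38614472) = -230920 - 38614491 = -38845411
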